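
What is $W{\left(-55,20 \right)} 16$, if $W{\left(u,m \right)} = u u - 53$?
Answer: $47552$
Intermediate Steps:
$W{\left(u,m \right)} = -53 + u^{2}$ ($W{\left(u,m \right)} = u^{2} - 53 = -53 + u^{2}$)
$W{\left(-55,20 \right)} 16 = \left(-53 + \left(-55\right)^{2}\right) 16 = \left(-53 + 3025\right) 16 = 2972 \cdot 16 = 47552$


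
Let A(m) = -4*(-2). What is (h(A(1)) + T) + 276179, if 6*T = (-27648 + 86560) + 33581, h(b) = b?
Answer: 583205/2 ≈ 2.9160e+5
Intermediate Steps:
A(m) = 8
T = 30831/2 (T = ((-27648 + 86560) + 33581)/6 = (58912 + 33581)/6 = (1/6)*92493 = 30831/2 ≈ 15416.)
(h(A(1)) + T) + 276179 = (8 + 30831/2) + 276179 = 30847/2 + 276179 = 583205/2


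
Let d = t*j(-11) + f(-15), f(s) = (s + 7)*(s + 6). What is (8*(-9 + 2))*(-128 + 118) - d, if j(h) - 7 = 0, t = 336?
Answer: -1864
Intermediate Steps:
f(s) = (6 + s)*(7 + s) (f(s) = (7 + s)*(6 + s) = (6 + s)*(7 + s))
j(h) = 7 (j(h) = 7 + 0 = 7)
d = 2424 (d = 336*7 + (42 + (-15)**2 + 13*(-15)) = 2352 + (42 + 225 - 195) = 2352 + 72 = 2424)
(8*(-9 + 2))*(-128 + 118) - d = (8*(-9 + 2))*(-128 + 118) - 1*2424 = (8*(-7))*(-10) - 2424 = -56*(-10) - 2424 = 560 - 2424 = -1864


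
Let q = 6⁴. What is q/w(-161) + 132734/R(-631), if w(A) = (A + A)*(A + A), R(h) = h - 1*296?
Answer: -3440297666/24028767 ≈ -143.17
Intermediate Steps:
q = 1296
R(h) = -296 + h (R(h) = h - 296 = -296 + h)
w(A) = 4*A² (w(A) = (2*A)*(2*A) = 4*A²)
q/w(-161) + 132734/R(-631) = 1296/((4*(-161)²)) + 132734/(-296 - 631) = 1296/((4*25921)) + 132734/(-927) = 1296/103684 + 132734*(-1/927) = 1296*(1/103684) - 132734/927 = 324/25921 - 132734/927 = -3440297666/24028767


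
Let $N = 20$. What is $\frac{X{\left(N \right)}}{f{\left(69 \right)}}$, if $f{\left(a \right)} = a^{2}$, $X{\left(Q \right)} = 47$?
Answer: $\frac{47}{4761} \approx 0.0098719$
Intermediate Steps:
$\frac{X{\left(N \right)}}{f{\left(69 \right)}} = \frac{47}{69^{2}} = \frac{47}{4761}$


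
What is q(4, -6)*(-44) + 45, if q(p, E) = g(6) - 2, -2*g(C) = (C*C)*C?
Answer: 4885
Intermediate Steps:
g(C) = -C**3/2 (g(C) = -C*C*C/2 = -C**2*C/2 = -C**3/2)
q(p, E) = -110 (q(p, E) = -1/2*6**3 - 2 = -1/2*216 - 2 = -108 - 2 = -110)
q(4, -6)*(-44) + 45 = -110*(-44) + 45 = 4840 + 45 = 4885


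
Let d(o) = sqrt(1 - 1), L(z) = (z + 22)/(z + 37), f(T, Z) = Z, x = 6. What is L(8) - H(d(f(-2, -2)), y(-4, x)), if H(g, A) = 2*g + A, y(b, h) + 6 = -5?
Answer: 35/3 ≈ 11.667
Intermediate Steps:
y(b, h) = -11 (y(b, h) = -6 - 5 = -11)
L(z) = (22 + z)/(37 + z)
d(o) = 0 (d(o) = sqrt(0) = 0)
H(g, A) = A + 2*g
L(8) - H(d(f(-2, -2)), y(-4, x)) = (22 + 8)/(37 + 8) - (-11 + 2*0) = 30/45 - (-11 + 0) = (1/45)*30 - 1*(-11) = 2/3 + 11 = 35/3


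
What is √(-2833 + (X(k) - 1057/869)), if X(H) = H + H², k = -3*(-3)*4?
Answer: I*√1134415194/869 ≈ 38.758*I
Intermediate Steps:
k = 36 (k = 9*4 = 36)
√(-2833 + (X(k) - 1057/869)) = √(-2833 + (36*(1 + 36) - 1057/869)) = √(-2833 + (36*37 - 1057/869)) = √(-2833 + (1332 - 1*1057/869)) = √(-2833 + (1332 - 1057/869)) = √(-2833 + 1156451/869) = √(-1305426/869) = I*√1134415194/869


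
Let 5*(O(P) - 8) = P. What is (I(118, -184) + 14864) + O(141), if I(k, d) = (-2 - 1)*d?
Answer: 77261/5 ≈ 15452.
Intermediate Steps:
O(P) = 8 + P/5
I(k, d) = -3*d
(I(118, -184) + 14864) + O(141) = (-3*(-184) + 14864) + (8 + (1/5)*141) = (552 + 14864) + (8 + 141/5) = 15416 + 181/5 = 77261/5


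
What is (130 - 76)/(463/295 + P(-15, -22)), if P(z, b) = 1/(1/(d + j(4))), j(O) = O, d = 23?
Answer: 7965/4214 ≈ 1.8901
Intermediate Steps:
P(z, b) = 27 (P(z, b) = 1/(1/(23 + 4)) = 1/(1/27) = 27)
(130 - 76)/(463/295 + P(-15, -22)) = (130 - 76)/(463/295 + 27) = 54/(463*(1/295) + 27) = 54/(463/295 + 27) = 54/(8428/295) = 54*(295/8428) = 7965/4214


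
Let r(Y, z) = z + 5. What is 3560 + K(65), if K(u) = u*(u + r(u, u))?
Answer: 12335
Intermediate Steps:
r(Y, z) = 5 + z
K(u) = u*(5 + 2*u) (K(u) = u*(u + (5 + u)) = u*(5 + 2*u))
3560 + K(65) = 3560 + 65*(5 + 2*65) = 3560 + 65*(5 + 130) = 3560 + 65*135 = 3560 + 8775 = 12335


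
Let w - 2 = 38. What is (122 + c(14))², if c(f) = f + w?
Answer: 30976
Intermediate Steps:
w = 40 (w = 2 + 38 = 40)
c(f) = 40 + f (c(f) = f + 40 = 40 + f)
(122 + c(14))² = (122 + (40 + 14))² = (122 + 54)² = 176² = 30976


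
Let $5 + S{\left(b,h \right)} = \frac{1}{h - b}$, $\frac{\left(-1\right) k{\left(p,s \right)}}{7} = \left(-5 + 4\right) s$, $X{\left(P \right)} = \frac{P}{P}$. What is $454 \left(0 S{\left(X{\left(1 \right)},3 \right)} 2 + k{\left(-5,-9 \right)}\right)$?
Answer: $-28602$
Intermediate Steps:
$X{\left(P \right)} = 1$
$k{\left(p,s \right)} = 7 s$ ($k{\left(p,s \right)} = - 7 \left(-5 + 4\right) s = - 7 \left(- s\right) = 7 s$)
$S{\left(b,h \right)} = -5 + \frac{1}{h - b}$
$454 \left(0 S{\left(X{\left(1 \right)},3 \right)} 2 + k{\left(-5,-9 \right)}\right) = 454 \left(0 \frac{-1 - 5 + 5 \cdot 3}{1 - 3} \cdot 2 + 7 \left(-9\right)\right) = 454 \left(0 \frac{-1 - 5 + 15}{1 - 3} \cdot 2 - 63\right) = 454 \left(0 \frac{1}{-2} \cdot 9 \cdot 2 - 63\right) = 454 \left(0 \left(\left(- \frac{1}{2}\right) 9\right) 2 - 63\right) = 454 \left(0 \left(- \frac{9}{2}\right) 2 - 63\right) = 454 \left(0 \cdot 2 - 63\right) = 454 \left(0 - 63\right) = 454 \left(-63\right) = -28602$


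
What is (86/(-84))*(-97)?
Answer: 4171/42 ≈ 99.310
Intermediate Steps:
(86/(-84))*(-97) = (86*(-1/84))*(-97) = -43/42*(-97) = 4171/42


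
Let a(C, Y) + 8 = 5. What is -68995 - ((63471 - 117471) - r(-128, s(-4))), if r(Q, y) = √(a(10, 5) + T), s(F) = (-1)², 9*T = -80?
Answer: -14995 + I*√107/3 ≈ -14995.0 + 3.448*I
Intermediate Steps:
a(C, Y) = -3 (a(C, Y) = -8 + 5 = -3)
T = -80/9 (T = (⅑)*(-80) = -80/9 ≈ -8.8889)
s(F) = 1
r(Q, y) = I*√107/3 (r(Q, y) = √(-3 - 80/9) = √(-107/9) = I*√107/3)
-68995 - ((63471 - 117471) - r(-128, s(-4))) = -68995 - ((63471 - 117471) - I*√107/3) = -68995 - (-54000 - I*√107/3) = -68995 + (54000 + I*√107/3) = -14995 + I*√107/3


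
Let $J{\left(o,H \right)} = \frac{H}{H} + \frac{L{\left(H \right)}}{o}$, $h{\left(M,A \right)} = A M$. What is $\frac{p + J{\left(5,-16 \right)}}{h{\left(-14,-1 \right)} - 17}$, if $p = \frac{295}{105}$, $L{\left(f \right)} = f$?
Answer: $- \frac{64}{315} \approx -0.20317$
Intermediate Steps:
$p = \frac{59}{21}$ ($p = 295 \cdot \frac{1}{105} = \frac{59}{21} \approx 2.8095$)
$J{\left(o,H \right)} = 1 + \frac{H}{o}$ ($J{\left(o,H \right)} = \frac{H}{H} + \frac{H}{o} = 1 + \frac{H}{o}$)
$\frac{p + J{\left(5,-16 \right)}}{h{\left(-14,-1 \right)} - 17} = \frac{\frac{59}{21} + \frac{-16 + 5}{5}}{\left(-1\right) \left(-14\right) - 17} = \frac{\frac{59}{21} + \frac{1}{5} \left(-11\right)}{14 - 17} = \frac{\frac{59}{21} - \frac{11}{5}}{-3} = \frac{64}{105} \left(- \frac{1}{3}\right) = - \frac{64}{315}$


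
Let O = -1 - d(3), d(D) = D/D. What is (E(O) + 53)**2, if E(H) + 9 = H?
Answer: 1764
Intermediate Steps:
d(D) = 1
O = -2 (O = -1 - 1*1 = -1 - 1 = -2)
E(H) = -9 + H
(E(O) + 53)**2 = ((-9 - 2) + 53)**2 = (-11 + 53)**2 = 42**2 = 1764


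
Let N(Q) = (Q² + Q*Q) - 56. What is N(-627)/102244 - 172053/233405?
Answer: 82956045439/11932130410 ≈ 6.9523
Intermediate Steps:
N(Q) = -56 + 2*Q² (N(Q) = (Q² + Q²) - 56 = 2*Q² - 56 = -56 + 2*Q²)
N(-627)/102244 - 172053/233405 = (-56 + 2*(-627)²)/102244 - 172053/233405 = (-56 + 2*393129)*(1/102244) - 172053*1/233405 = (-56 + 786258)*(1/102244) - 172053/233405 = 786202*(1/102244) - 172053/233405 = 393101/51122 - 172053/233405 = 82956045439/11932130410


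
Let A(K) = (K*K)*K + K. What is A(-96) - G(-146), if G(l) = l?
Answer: -884686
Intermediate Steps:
A(K) = K + K³ (A(K) = K²*K + K = K³ + K = K + K³)
A(-96) - G(-146) = (-96 + (-96)³) - 1*(-146) = (-96 - 884736) + 146 = -884832 + 146 = -884686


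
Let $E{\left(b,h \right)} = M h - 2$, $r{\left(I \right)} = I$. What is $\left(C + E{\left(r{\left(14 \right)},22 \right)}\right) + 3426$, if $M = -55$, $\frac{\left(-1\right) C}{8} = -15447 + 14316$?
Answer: $11262$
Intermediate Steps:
$C = 9048$ ($C = - 8 \left(-15447 + 14316\right) = \left(-8\right) \left(-1131\right) = 9048$)
$E{\left(b,h \right)} = -2 - 55 h$ ($E{\left(b,h \right)} = - 55 h - 2 = -2 - 55 h$)
$\left(C + E{\left(r{\left(14 \right)},22 \right)}\right) + 3426 = \left(9048 - 1212\right) + 3426 = 7836 + 3426 = 11262$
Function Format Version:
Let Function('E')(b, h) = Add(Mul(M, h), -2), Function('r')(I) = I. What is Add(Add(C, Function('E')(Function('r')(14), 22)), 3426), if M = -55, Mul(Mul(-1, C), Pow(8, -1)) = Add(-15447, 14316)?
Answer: 11262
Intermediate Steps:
C = 9048 (C = Mul(-8, Add(-15447, 14316)) = Mul(-8, -1131) = 9048)
Function('E')(b, h) = Add(-2, Mul(-55, h)) (Function('E')(b, h) = Add(Mul(-55, h), -2) = Add(-2, Mul(-55, h)))
Add(Add(C, Function('E')(Function('r')(14), 22)), 3426) = Add(Add(9048, Add(-2, Mul(-55, 22))), 3426) = Add(Add(9048, Add(-2, -1210)), 3426) = Add(Add(9048, -1212), 3426) = Add(7836, 3426) = 11262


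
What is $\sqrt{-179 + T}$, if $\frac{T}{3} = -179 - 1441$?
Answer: $i \sqrt{5039} \approx 70.986 i$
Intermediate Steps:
$T = -4860$ ($T = 3 \left(-179 - 1441\right) = 3 \left(-1620\right) = -4860$)
$\sqrt{-179 + T} = \sqrt{-179 - 4860} = \sqrt{-5039} = i \sqrt{5039}$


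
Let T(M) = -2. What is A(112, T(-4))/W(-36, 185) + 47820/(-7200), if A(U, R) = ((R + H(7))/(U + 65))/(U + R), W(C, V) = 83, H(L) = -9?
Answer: -1300971/195880 ≈ -6.6417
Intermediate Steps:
A(U, R) = (-9 + R)/((65 + U)*(R + U)) (A(U, R) = ((R - 9)/(U + 65))/(U + R) = ((-9 + R)/(65 + U))/(R + U) = (-9 + R)/((65 + U)*(R + U)))
A(112, T(-4))/W(-36, 185) + 47820/(-7200) = ((-9 - 2)/(112² + 65*(-2) + 65*112 - 2*112))/83 + 47820/(-7200) = (-11/(12544 - 130 + 7280 - 224))*(1/83) + 47820*(-1/7200) = (-11/19470)*(1/83) - 797/120 = ((1/19470)*(-11))*(1/83) - 797/120 = -1/1770*1/83 - 797/120 = -1/146910 - 797/120 = -1300971/195880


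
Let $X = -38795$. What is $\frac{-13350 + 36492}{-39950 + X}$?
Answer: $- \frac{23142}{78745} \approx -0.29389$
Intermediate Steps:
$\frac{-13350 + 36492}{-39950 + X} = \frac{-13350 + 36492}{-39950 - 38795} = \frac{23142}{-78745} = 23142 \left(- \frac{1}{78745}\right) = - \frac{23142}{78745}$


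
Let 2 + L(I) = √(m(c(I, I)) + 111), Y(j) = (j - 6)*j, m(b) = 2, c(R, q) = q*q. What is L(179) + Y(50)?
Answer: 2198 + √113 ≈ 2208.6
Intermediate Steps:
c(R, q) = q²
Y(j) = j*(-6 + j) (Y(j) = (-6 + j)*j = j*(-6 + j))
L(I) = -2 + √113 (L(I) = -2 + √(2 + 111) = -2 + √113)
L(179) + Y(50) = (-2 + √113) + 50*(-6 + 50) = (-2 + √113) + 50*44 = (-2 + √113) + 2200 = 2198 + √113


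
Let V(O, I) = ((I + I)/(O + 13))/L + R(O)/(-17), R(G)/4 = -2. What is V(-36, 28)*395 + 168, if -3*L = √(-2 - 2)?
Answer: 6016/17 - 33180*I/23 ≈ 353.88 - 1442.6*I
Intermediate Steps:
R(G) = -8 (R(G) = 4*(-2) = -8)
L = -2*I/3 (L = -√(-2 - 2)/3 = -2*I/3 ≈ -0.66667*I)
V(O, I) = 8/17 + 3*I*I/(13 + O) (V(O, I) = ((I + I)/(O + 13))/((-2*I/3)) - 8/(-17) = ((2*I)/(13 + O))*(3*I/2) - 8*(-1/17) = (2*I/(13 + O))*(3*I/2) + 8/17 = 3*I*I/(13 + O) + 8/17 = 8/17 + 3*I*I/(13 + O))
V(-36, 28)*395 + 168 = ((104 + 8*(-36) + 51*I*28)/(17*(13 - 36)))*395 + 168 = ((1/17)*(104 - 288 + 1428*I)/(-23))*395 + 168 = ((1/17)*(-1/23)*(-184 + 1428*I))*395 + 168 = (8/17 - 84*I/23)*395 + 168 = (3160/17 - 33180*I/23) + 168 = 6016/17 - 33180*I/23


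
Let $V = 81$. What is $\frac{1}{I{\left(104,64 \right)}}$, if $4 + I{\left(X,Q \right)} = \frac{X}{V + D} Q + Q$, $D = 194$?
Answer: $\frac{275}{23156} \approx 0.011876$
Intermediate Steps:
$I{\left(X,Q \right)} = -4 + Q + \frac{Q X}{275}$ ($I{\left(X,Q \right)} = -4 + \left(\frac{X}{81 + 194} Q + Q\right) = -4 + \left(\frac{X}{275} Q + Q\right) = -4 + \left(\frac{Q X}{275} + Q\right) = -4 + \left(Q + \frac{Q X}{275}\right) = -4 + Q + \frac{Q X}{275}$)
$\frac{1}{I{\left(104,64 \right)}} = \frac{1}{-4 + 64 + \frac{1}{275} \cdot 64 \cdot 104} = \frac{1}{-4 + 64 + \frac{6656}{275}} = \frac{1}{\frac{23156}{275}} = \frac{275}{23156}$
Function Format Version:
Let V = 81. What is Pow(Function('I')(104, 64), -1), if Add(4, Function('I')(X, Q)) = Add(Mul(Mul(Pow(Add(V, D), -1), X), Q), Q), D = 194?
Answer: Rational(275, 23156) ≈ 0.011876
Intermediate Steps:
Function('I')(X, Q) = Add(-4, Q, Mul(Rational(1, 275), Q, X)) (Function('I')(X, Q) = Add(-4, Add(Mul(Mul(Pow(Add(81, 194), -1), X), Q), Q)) = Add(-4, Add(Mul(Mul(Pow(275, -1), X), Q), Q)) = Add(-4, Add(Mul(Mul(Rational(1, 275), X), Q), Q)) = Add(-4, Add(Mul(Rational(1, 275), Q, X), Q)) = Add(-4, Add(Q, Mul(Rational(1, 275), Q, X))) = Add(-4, Q, Mul(Rational(1, 275), Q, X)))
Pow(Function('I')(104, 64), -1) = Pow(Add(-4, 64, Mul(Rational(1, 275), 64, 104)), -1) = Pow(Add(-4, 64, Rational(6656, 275)), -1) = Pow(Rational(23156, 275), -1) = Rational(275, 23156)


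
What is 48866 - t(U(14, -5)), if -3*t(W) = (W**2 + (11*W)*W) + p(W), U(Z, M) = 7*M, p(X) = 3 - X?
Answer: 161336/3 ≈ 53779.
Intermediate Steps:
t(W) = -1 - 4*W**2 + W/3 (t(W) = -((W**2 + (11*W)*W) + (3 - W))/3 = -((W**2 + 11*W**2) + (3 - W))/3 = -(12*W**2 + (3 - W))/3 = -(3 - W + 12*W**2)/3 = -1 - 4*W**2 + W/3)
48866 - t(U(14, -5)) = 48866 - (-1 - 4*(7*(-5))**2 + (7*(-5))/3) = 48866 - (-1 - 4*(-35)**2 + (1/3)*(-35)) = 48866 - (-1 - 4*1225 - 35/3) = 48866 - (-1 - 4900 - 35/3) = 48866 - 1*(-14738/3) = 48866 + 14738/3 = 161336/3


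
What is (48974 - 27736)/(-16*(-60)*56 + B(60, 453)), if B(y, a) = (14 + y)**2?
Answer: 10619/29618 ≈ 0.35853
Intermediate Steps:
(48974 - 27736)/(-16*(-60)*56 + B(60, 453)) = (48974 - 27736)/(-16*(-60)*56 + (14 + 60)**2) = 21238/(960*56 + 74**2) = 21238/(53760 + 5476) = 21238/59236 = 21238*(1/59236) = 10619/29618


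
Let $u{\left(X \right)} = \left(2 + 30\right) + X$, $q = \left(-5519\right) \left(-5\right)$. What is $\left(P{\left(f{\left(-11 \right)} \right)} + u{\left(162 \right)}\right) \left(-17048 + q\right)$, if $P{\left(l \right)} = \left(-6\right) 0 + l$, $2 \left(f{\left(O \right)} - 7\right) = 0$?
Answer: $2119947$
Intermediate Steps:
$f{\left(O \right)} = 7$ ($f{\left(O \right)} = 7 + \frac{1}{2} \cdot 0 = 7 + 0 = 7$)
$q = 27595$
$P{\left(l \right)} = l$ ($P{\left(l \right)} = 0 + l = l$)
$u{\left(X \right)} = 32 + X$
$\left(P{\left(f{\left(-11 \right)} \right)} + u{\left(162 \right)}\right) \left(-17048 + q\right) = \left(7 + \left(32 + 162\right)\right) \left(-17048 + 27595\right) = \left(7 + 194\right) 10547 = 201 \cdot 10547 = 2119947$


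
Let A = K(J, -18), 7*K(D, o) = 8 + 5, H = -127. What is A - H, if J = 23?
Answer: 902/7 ≈ 128.86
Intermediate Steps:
K(D, o) = 13/7 (K(D, o) = (8 + 5)/7 = (1/7)*13 = 13/7)
A = 13/7 ≈ 1.8571
A - H = 13/7 - 1*(-127) = 13/7 + 127 = 902/7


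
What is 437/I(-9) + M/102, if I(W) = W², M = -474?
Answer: 1030/1377 ≈ 0.74800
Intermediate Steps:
437/I(-9) + M/102 = 437/((-9)²) - 474/102 = 437/81 - 474*1/102 = 437*(1/81) - 79/17 = 437/81 - 79/17 = 1030/1377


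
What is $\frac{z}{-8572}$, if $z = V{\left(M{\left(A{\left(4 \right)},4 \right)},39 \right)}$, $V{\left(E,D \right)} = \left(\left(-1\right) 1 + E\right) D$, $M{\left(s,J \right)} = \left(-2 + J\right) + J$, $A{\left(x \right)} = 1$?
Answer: $- \frac{195}{8572} \approx -0.022748$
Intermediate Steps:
$M{\left(s,J \right)} = -2 + 2 J$
$V{\left(E,D \right)} = D \left(-1 + E\right)$ ($V{\left(E,D \right)} = \left(-1 + E\right) D = D \left(-1 + E\right)$)
$z = 195$ ($z = 39 \left(-1 + \left(-2 + 2 \cdot 4\right)\right) = 39 \left(-1 + \left(-2 + 8\right)\right) = 39 \left(-1 + 6\right) = 39 \cdot 5 = 195$)
$\frac{z}{-8572} = \frac{195}{-8572} = 195 \left(- \frac{1}{8572}\right) = - \frac{195}{8572}$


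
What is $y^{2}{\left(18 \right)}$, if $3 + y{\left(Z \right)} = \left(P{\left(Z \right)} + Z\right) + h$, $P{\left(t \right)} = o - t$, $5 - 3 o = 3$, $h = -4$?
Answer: $\frac{361}{9} \approx 40.111$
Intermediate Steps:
$o = \frac{2}{3}$ ($o = \frac{5}{3} - 1 = \frac{2}{3} \approx 0.66667$)
$P{\left(t \right)} = \frac{2}{3} - t$
$y{\left(Z \right)} = - \frac{19}{3}$ ($y{\left(Z \right)} = -3 + \left(\left(\left(\frac{2}{3} - Z\right) + Z\right) - 4\right) = -3 + \left(\frac{2}{3} - 4\right) = -3 - \frac{10}{3} = - \frac{19}{3}$)
$y^{2}{\left(18 \right)} = \left(- \frac{19}{3}\right)^{2} = \frac{361}{9}$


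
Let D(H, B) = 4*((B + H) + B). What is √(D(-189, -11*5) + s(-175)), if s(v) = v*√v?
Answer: √(-1196 - 875*I*√7) ≈ 26.549 - 43.599*I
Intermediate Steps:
D(H, B) = 4*H + 8*B (D(H, B) = 4*(H + 2*B) = 4*H + 8*B)
s(v) = v^(3/2)
√(D(-189, -11*5) + s(-175)) = √((4*(-189) + 8*(-11*5)) + (-175)^(3/2)) = √((-756 + 8*(-55)) - 875*I*√7) = √((-756 - 440) - 875*I*√7) = √(-1196 - 875*I*√7)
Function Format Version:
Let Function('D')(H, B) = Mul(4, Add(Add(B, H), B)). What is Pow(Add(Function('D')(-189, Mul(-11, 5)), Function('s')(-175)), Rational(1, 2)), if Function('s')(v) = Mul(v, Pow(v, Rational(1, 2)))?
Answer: Pow(Add(-1196, Mul(-875, I, Pow(7, Rational(1, 2)))), Rational(1, 2)) ≈ Add(26.549, Mul(-43.599, I))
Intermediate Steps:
Function('D')(H, B) = Add(Mul(4, H), Mul(8, B)) (Function('D')(H, B) = Mul(4, Add(H, Mul(2, B))) = Add(Mul(4, H), Mul(8, B)))
Function('s')(v) = Pow(v, Rational(3, 2))
Pow(Add(Function('D')(-189, Mul(-11, 5)), Function('s')(-175)), Rational(1, 2)) = Pow(Add(Add(Mul(4, -189), Mul(8, Mul(-11, 5))), Pow(-175, Rational(3, 2))), Rational(1, 2)) = Pow(Add(Add(-756, Mul(8, -55)), Mul(-875, I, Pow(7, Rational(1, 2)))), Rational(1, 2)) = Pow(Add(Add(-756, -440), Mul(-875, I, Pow(7, Rational(1, 2)))), Rational(1, 2)) = Pow(Add(-1196, Mul(-875, I, Pow(7, Rational(1, 2)))), Rational(1, 2))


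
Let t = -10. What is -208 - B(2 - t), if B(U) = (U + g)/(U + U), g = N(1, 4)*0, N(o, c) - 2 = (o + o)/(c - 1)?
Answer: -417/2 ≈ -208.50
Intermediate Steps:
N(o, c) = 2 + 2*o/(-1 + c) (N(o, c) = 2 + (o + o)/(c - 1) = 2 + (2*o)/(-1 + c) = 2 + 2*o/(-1 + c))
g = 0 (g = (2*(-1 + 4 + 1)/(-1 + 4))*0 = (2*4/3)*0 = (2*(⅓)*4)*0 = (8/3)*0 = 0)
B(U) = ½ (B(U) = (U + 0)/(U + U) = U/((2*U)) = U*(1/(2*U)) = ½)
-208 - B(2 - t) = -208 - 1*½ = -208 - ½ = -417/2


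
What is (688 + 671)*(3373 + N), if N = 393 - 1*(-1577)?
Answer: 7261137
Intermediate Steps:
N = 1970 (N = 393 + 1577 = 1970)
(688 + 671)*(3373 + N) = (688 + 671)*(3373 + 1970) = 1359*5343 = 7261137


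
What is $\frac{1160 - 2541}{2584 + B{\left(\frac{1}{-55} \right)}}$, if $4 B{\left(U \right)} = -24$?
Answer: $- \frac{1381}{2578} \approx -0.53569$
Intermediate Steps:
$B{\left(U \right)} = -6$ ($B{\left(U \right)} = \frac{1}{4} \left(-24\right) = -6$)
$\frac{1160 - 2541}{2584 + B{\left(\frac{1}{-55} \right)}} = \frac{1160 - 2541}{2584 - 6} = - \frac{1381}{2578}$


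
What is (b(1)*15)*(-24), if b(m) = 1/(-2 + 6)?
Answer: -90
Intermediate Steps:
b(m) = ¼ (b(m) = 1/4 = ¼)
(b(1)*15)*(-24) = ((¼)*15)*(-24) = (15/4)*(-24) = -90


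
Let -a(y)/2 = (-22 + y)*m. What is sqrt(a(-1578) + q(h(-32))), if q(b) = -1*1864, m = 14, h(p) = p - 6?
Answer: 2*sqrt(10734) ≈ 207.21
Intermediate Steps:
h(p) = -6 + p
a(y) = 616 - 28*y (a(y) = -2*(-22 + y)*14 = -2*(-308 + 14*y) = 616 - 28*y)
q(b) = -1864
sqrt(a(-1578) + q(h(-32))) = sqrt((616 - 28*(-1578)) - 1864) = sqrt((616 + 44184) - 1864) = sqrt(44800 - 1864) = sqrt(42936) = 2*sqrt(10734)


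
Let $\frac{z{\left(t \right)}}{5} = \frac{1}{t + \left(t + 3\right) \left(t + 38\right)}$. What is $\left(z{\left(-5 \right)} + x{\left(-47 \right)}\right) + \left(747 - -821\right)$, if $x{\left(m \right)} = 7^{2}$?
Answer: $\frac{114802}{71} \approx 1616.9$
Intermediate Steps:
$x{\left(m \right)} = 49$
$z{\left(t \right)} = \frac{5}{t + \left(3 + t\right) \left(38 + t\right)}$ ($z{\left(t \right)} = \frac{5}{t + \left(t + 3\right) \left(t + 38\right)} = \frac{5}{t + \left(3 + t\right) \left(38 + t\right)}$)
$\left(z{\left(-5 \right)} + x{\left(-47 \right)}\right) + \left(747 - -821\right) = \left(\frac{5}{114 + \left(-5\right)^{2} + 42 \left(-5\right)} + 49\right) + \left(747 - -821\right) = \left(\frac{5}{114 + 25 - 210} + 49\right) + \left(747 + 821\right) = \left(\frac{5}{-71} + 49\right) + 1568 = \left(5 \left(- \frac{1}{71}\right) + 49\right) + 1568 = \left(- \frac{5}{71} + 49\right) + 1568 = \frac{3474}{71} + 1568 = \frac{114802}{71}$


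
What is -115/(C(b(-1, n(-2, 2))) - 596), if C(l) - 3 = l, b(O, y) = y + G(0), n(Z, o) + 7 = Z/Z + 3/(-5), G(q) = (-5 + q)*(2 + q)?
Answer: 575/3048 ≈ 0.18865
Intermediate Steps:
n(Z, o) = -33/5 (n(Z, o) = -7 + (Z/Z + 3/(-5)) = -7 + (1 + 3*(-⅕)) = -7 + (1 - ⅗) = -7 + ⅖ = -33/5)
b(O, y) = -10 + y (b(O, y) = y + (-10 + 0² - 3*0) = y + (-10 + 0 + 0) = y - 10 = -10 + y)
C(l) = 3 + l
-115/(C(b(-1, n(-2, 2))) - 596) = -115/((3 + (-10 - 33/5)) - 596) = -115/((3 - 83/5) - 596) = -115/(-68/5 - 596) = -115/(-3048/5) = -5/3048*(-115) = 575/3048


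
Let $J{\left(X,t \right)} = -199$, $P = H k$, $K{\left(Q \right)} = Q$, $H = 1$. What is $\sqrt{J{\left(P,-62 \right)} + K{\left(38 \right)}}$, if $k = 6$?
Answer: $i \sqrt{161} \approx 12.689 i$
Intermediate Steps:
$P = 6$ ($P = 1 \cdot 6 = 6$)
$\sqrt{J{\left(P,-62 \right)} + K{\left(38 \right)}} = \sqrt{-199 + 38} = \sqrt{-161} = i \sqrt{161}$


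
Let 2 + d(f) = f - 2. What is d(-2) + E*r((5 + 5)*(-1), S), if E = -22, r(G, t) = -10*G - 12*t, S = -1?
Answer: -2470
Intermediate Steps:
d(f) = -4 + f (d(f) = -2 + (f - 2) = -2 + (-2 + f) = -4 + f)
r(G, t) = -12*t - 10*G
d(-2) + E*r((5 + 5)*(-1), S) = (-4 - 2) - 22*(-12*(-1) - 10*(5 + 5)*(-1)) = -6 - 22*(12 - 100*(-1)) = -6 - 22*(12 - 10*(-10)) = -6 - 22*(12 + 100) = -6 - 22*112 = -6 - 2464 = -2470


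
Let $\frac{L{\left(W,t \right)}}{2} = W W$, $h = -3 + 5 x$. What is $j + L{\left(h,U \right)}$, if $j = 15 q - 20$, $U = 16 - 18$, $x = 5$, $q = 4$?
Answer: $1008$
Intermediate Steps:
$U = -2$ ($U = 16 - 18 = -2$)
$h = 22$ ($h = -3 + 5 \cdot 5 = -3 + 25 = 22$)
$L{\left(W,t \right)} = 2 W^{2}$ ($L{\left(W,t \right)} = 2 W W = 2 W^{2}$)
$j = 40$ ($j = 15 \cdot 4 - 20 = 60 - 20 = 40$)
$j + L{\left(h,U \right)} = 40 + 2 \cdot 22^{2} = 40 + 2 \cdot 484 = 40 + 968 = 1008$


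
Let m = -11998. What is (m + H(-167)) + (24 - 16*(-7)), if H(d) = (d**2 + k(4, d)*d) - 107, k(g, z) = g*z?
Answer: 127476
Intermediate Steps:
H(d) = -107 + 5*d**2 (H(d) = (d**2 + (4*d)*d) - 107 = (d**2 + 4*d**2) - 107 = 5*d**2 - 107 = -107 + 5*d**2)
(m + H(-167)) + (24 - 16*(-7)) = (-11998 + (-107 + 5*(-167)**2)) + (24 - 16*(-7)) = (-11998 + (-107 + 5*27889)) + (24 + 112) = (-11998 + (-107 + 139445)) + 136 = (-11998 + 139338) + 136 = 127340 + 136 = 127476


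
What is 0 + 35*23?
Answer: 805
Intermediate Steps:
0 + 35*23 = 0 + 805 = 805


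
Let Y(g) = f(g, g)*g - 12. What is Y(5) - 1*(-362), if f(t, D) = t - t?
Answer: 350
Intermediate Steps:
f(t, D) = 0
Y(g) = -12 (Y(g) = 0*g - 12 = 0 - 12 = -12)
Y(5) - 1*(-362) = -12 - 1*(-362) = -12 + 362 = 350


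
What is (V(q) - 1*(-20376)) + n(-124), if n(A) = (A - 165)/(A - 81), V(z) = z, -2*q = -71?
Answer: 8369293/410 ≈ 20413.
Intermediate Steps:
q = 71/2 (q = -½*(-71) = 71/2 ≈ 35.500)
n(A) = (-165 + A)/(-81 + A)
(V(q) - 1*(-20376)) + n(-124) = (71/2 - 1*(-20376)) + (-165 - 124)/(-81 - 124) = (71/2 + 20376) - 289/(-205) = 40823/2 - 1/205*(-289) = 40823/2 + 289/205 = 8369293/410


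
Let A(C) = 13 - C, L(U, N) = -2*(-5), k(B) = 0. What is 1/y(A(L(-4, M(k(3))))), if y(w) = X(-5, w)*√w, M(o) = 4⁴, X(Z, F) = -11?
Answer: -√3/33 ≈ -0.052486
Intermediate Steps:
M(o) = 256
L(U, N) = 10
y(w) = -11*√w
1/y(A(L(-4, M(k(3))))) = 1/(-11*√(13 - 1*10)) = 1/(-11*√(13 - 10)) = 1/(-11*√3) = -√3/33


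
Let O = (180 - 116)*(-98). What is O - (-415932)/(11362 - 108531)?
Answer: -609859900/97169 ≈ -6276.3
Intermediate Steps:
O = -6272 (O = 64*(-98) = -6272)
O - (-415932)/(11362 - 108531) = -6272 - (-415932)/(11362 - 108531) = -6272 - (-415932)/(-97169) = -6272 - (-415932)*(-1)/97169 = -6272 - 1*415932/97169 = -6272 - 415932/97169 = -609859900/97169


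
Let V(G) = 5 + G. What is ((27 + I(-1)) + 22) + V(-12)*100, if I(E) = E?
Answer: -652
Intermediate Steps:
((27 + I(-1)) + 22) + V(-12)*100 = ((27 - 1) + 22) + (5 - 12)*100 = (26 + 22) - 7*100 = 48 - 700 = -652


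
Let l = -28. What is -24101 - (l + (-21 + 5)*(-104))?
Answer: -25737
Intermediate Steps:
-24101 - (l + (-21 + 5)*(-104)) = -24101 - (-28 + (-21 + 5)*(-104)) = -24101 - (-28 - 16*(-104)) = -24101 - (-28 + 1664) = -24101 - 1*1636 = -24101 - 1636 = -25737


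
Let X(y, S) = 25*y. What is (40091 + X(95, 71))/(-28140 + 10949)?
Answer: -42466/17191 ≈ -2.4702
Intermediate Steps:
(40091 + X(95, 71))/(-28140 + 10949) = (40091 + 25*95)/(-28140 + 10949) = (40091 + 2375)/(-17191) = 42466*(-1/17191) = -42466/17191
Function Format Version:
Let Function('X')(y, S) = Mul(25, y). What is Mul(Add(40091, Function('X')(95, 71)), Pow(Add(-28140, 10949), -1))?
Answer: Rational(-42466, 17191) ≈ -2.4702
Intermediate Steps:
Mul(Add(40091, Function('X')(95, 71)), Pow(Add(-28140, 10949), -1)) = Mul(Add(40091, Mul(25, 95)), Pow(Add(-28140, 10949), -1)) = Mul(Add(40091, 2375), Pow(-17191, -1)) = Mul(42466, Rational(-1, 17191)) = Rational(-42466, 17191)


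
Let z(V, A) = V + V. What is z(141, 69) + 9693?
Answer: 9975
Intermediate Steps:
z(V, A) = 2*V
z(141, 69) + 9693 = 2*141 + 9693 = 282 + 9693 = 9975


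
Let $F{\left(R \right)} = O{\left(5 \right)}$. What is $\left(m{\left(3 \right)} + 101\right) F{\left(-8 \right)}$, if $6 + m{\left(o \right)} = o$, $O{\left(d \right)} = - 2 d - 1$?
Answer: $-1078$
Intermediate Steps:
$O{\left(d \right)} = -1 - 2 d$
$m{\left(o \right)} = -6 + o$
$F{\left(R \right)} = -11$ ($F{\left(R \right)} = -1 - 10 = -11$)
$\left(m{\left(3 \right)} + 101\right) F{\left(-8 \right)} = \left(\left(-6 + 3\right) + 101\right) \left(-11\right) = \left(-3 + 101\right) \left(-11\right) = 98 \left(-11\right) = -1078$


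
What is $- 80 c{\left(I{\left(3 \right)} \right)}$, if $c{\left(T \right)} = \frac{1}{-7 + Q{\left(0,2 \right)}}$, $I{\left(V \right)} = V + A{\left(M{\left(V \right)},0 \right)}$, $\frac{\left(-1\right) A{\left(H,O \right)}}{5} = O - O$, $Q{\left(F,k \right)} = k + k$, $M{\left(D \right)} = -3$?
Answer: $\frac{80}{3} \approx 26.667$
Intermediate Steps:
$Q{\left(F,k \right)} = 2 k$
$A{\left(H,O \right)} = 0$ ($A{\left(H,O \right)} = - 5 \left(O - O\right) = \left(-5\right) 0 = 0$)
$I{\left(V \right)} = V$ ($I{\left(V \right)} = V + 0 = V$)
$c{\left(T \right)} = - \frac{1}{3}$ ($c{\left(T \right)} = \frac{1}{-7 + 2 \cdot 2} = \frac{1}{-7 + 4} = \frac{1}{-3} = - \frac{1}{3}$)
$- 80 c{\left(I{\left(3 \right)} \right)} = \left(-80\right) \left(- \frac{1}{3}\right) = \frac{80}{3}$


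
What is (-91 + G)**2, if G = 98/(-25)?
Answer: 5631129/625 ≈ 9009.8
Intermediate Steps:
G = -98/25 (G = 98*(-1/25) = -98/25 ≈ -3.9200)
(-91 + G)**2 = (-91 - 98/25)**2 = (-2373/25)**2 = 5631129/625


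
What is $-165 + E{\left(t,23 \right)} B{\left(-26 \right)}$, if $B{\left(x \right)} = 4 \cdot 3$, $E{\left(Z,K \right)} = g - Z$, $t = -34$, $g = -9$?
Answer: $135$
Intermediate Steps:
$E{\left(Z,K \right)} = -9 - Z$
$B{\left(x \right)} = 12$
$-165 + E{\left(t,23 \right)} B{\left(-26 \right)} = -165 + \left(-9 - -34\right) 12 = -165 + \left(-9 + 34\right) 12 = -165 + 25 \cdot 12 = -165 + 300 = 135$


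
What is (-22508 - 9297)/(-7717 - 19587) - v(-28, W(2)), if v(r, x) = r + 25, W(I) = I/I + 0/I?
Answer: 113717/27304 ≈ 4.1648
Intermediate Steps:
W(I) = 1 (W(I) = 1 + 0 = 1)
v(r, x) = 25 + r
(-22508 - 9297)/(-7717 - 19587) - v(-28, W(2)) = (-22508 - 9297)/(-7717 - 19587) - (25 - 28) = -31805/(-27304) - 1*(-3) = -31805*(-1/27304) + 3 = 31805/27304 + 3 = 113717/27304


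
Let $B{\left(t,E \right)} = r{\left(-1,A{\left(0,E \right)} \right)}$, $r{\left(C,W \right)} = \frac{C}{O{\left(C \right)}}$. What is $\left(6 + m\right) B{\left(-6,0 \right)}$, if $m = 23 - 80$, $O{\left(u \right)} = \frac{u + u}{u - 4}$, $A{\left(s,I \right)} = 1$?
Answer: $\frac{255}{2} \approx 127.5$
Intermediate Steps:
$O{\left(u \right)} = \frac{2 u}{-4 + u}$
$m = -57$ ($m = 23 - 80 = -57$)
$r{\left(C,W \right)} = -2 + \frac{C}{2}$ ($r{\left(C,W \right)} = \frac{C}{2 C \frac{1}{-4 + C}} = C \frac{-4 + C}{2 C} = -2 + \frac{C}{2}$)
$B{\left(t,E \right)} = - \frac{5}{2}$ ($B{\left(t,E \right)} = -2 + \frac{1}{2} \left(-1\right) = -2 - \frac{1}{2} = - \frac{5}{2}$)
$\left(6 + m\right) B{\left(-6,0 \right)} = \left(6 - 57\right) \left(- \frac{5}{2}\right) = \left(-51\right) \left(- \frac{5}{2}\right) = \frac{255}{2}$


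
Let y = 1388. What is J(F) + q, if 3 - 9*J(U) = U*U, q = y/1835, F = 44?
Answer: -3534563/16515 ≈ -214.02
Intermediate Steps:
q = 1388/1835 ≈ 0.75640
J(U) = 1/3 - U**2/9 (J(U) = 1/3 - U*U/9 = 1/3 - U**2/9)
J(F) + q = (1/3 - 1/9*44**2) + 1388/1835 = (1/3 - 1/9*1936) + 1388/1835 = (1/3 - 1936/9) + 1388/1835 = -1933/9 + 1388/1835 = -3534563/16515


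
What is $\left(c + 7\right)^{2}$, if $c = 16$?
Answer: $529$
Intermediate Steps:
$\left(c + 7\right)^{2} = \left(16 + 7\right)^{2} = 23^{2} = 529$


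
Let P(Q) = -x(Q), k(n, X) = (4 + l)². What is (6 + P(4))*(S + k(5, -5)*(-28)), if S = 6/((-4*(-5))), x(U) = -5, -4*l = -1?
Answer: -111199/20 ≈ -5560.0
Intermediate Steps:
l = ¼ (l = -¼*(-1) = ¼ ≈ 0.25000)
k(n, X) = 289/16 (k(n, X) = (4 + ¼)² = (17/4)² = 289/16)
P(Q) = 5 (P(Q) = -1*(-5) = 5)
S = 3/10 (S = 6/20 = 6*(1/20) = 3/10 ≈ 0.30000)
(6 + P(4))*(S + k(5, -5)*(-28)) = (6 + 5)*(3/10 + (289/16)*(-28)) = 11*(3/10 - 2023/4) = 11*(-10109/20) = -111199/20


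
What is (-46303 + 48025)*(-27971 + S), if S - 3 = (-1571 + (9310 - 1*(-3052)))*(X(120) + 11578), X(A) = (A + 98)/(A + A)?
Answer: 4302245896053/20 ≈ 2.1511e+11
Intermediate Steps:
X(A) = (98 + A)/(2*A) (X(A) = (98 + A)/((2*A)) = (98 + A)*(1/(2*A)) = (98 + A)/(2*A))
S = 4997920113/40 (S = 3 + (-1571 + (9310 - 1*(-3052)))*((½)*(98 + 120)/120 + 11578) = 3 + (-1571 + (9310 + 3052))*((½)*(1/120)*218 + 11578) = 3 + (-1571 + 12362)*(109/120 + 11578) = 3 + 10791*(1389469/120) = 3 + 4997919993/40 = 4997920113/40 ≈ 1.2495e+8)
(-46303 + 48025)*(-27971 + S) = (-46303 + 48025)*(-27971 + 4997920113/40) = 1722*(4996801273/40) = 4302245896053/20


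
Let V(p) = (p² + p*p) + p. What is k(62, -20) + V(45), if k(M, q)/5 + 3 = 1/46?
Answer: 187685/46 ≈ 4080.1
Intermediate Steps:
V(p) = p + 2*p² (V(p) = (p² + p²) + p = 2*p² + p = p + 2*p²)
k(M, q) = -685/46 (k(M, q) = -15 + 5/46 = -685/46)
k(62, -20) + V(45) = -685/46 + 45*(1 + 2*45) = -685/46 + 45*(1 + 90) = -685/46 + 45*91 = -685/46 + 4095 = 187685/46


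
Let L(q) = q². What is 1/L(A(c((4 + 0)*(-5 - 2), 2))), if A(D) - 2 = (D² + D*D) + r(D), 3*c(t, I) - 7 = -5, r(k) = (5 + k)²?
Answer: 1/1225 ≈ 0.00081633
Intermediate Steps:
c(t, I) = ⅔ (c(t, I) = 7/3 + (⅓)*(-5) = 7/3 - 5/3 = ⅔)
A(D) = 2 + (5 + D)² + 2*D² (A(D) = 2 + ((D² + D*D) + (5 + D)²) = 2 + ((D² + D²) + (5 + D)²) = 2 + (2*D² + (5 + D)²) = 2 + ((5 + D)² + 2*D²) = 2 + (5 + D)² + 2*D²)
1/L(A(c((4 + 0)*(-5 - 2), 2))) = 1/((27 + 3*(⅔)² + 10*(⅔))²) = 1/((27 + 3*(4/9) + 20/3)²) = 1/((27 + 4/3 + 20/3)²) = 1/(35²) = 1/1225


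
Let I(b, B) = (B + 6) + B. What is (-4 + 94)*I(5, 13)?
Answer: 2880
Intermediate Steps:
I(b, B) = 6 + 2*B (I(b, B) = (6 + B) + B = 6 + 2*B)
(-4 + 94)*I(5, 13) = (-4 + 94)*(6 + 2*13) = 90*(6 + 26) = 90*32 = 2880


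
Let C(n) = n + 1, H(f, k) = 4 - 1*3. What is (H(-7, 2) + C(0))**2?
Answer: 4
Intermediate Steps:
H(f, k) = 1 (H(f, k) = 4 - 3 = 1)
C(n) = 1 + n
(H(-7, 2) + C(0))**2 = (1 + (1 + 0))**2 = (1 + 1)**2 = 2**2 = 4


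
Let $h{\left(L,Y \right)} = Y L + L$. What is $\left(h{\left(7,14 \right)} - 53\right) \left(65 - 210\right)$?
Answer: $-7540$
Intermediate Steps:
$h{\left(L,Y \right)} = L + L Y$ ($h{\left(L,Y \right)} = L Y + L = L + L Y$)
$\left(h{\left(7,14 \right)} - 53\right) \left(65 - 210\right) = \left(7 \left(1 + 14\right) - 53\right) \left(65 - 210\right) = \left(7 \cdot 15 - 53\right) \left(-145\right) = \left(105 - 53\right) \left(-145\right) = 52 \left(-145\right) = -7540$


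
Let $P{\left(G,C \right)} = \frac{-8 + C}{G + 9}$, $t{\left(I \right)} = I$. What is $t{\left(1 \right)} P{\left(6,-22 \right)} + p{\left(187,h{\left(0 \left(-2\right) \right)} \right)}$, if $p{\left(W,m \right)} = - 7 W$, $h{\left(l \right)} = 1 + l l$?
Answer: $-1311$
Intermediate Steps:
$h{\left(l \right)} = 1 + l^{2}$
$P{\left(G,C \right)} = \frac{-8 + C}{9 + G}$
$t{\left(1 \right)} P{\left(6,-22 \right)} + p{\left(187,h{\left(0 \left(-2\right) \right)} \right)} = 1 \frac{-8 - 22}{9 + 6} - 1309 = 1 \cdot \frac{1}{15} \left(-30\right) - 1309 = 1 \left(-2\right) - 1309 = -2 - 1309 = -1311$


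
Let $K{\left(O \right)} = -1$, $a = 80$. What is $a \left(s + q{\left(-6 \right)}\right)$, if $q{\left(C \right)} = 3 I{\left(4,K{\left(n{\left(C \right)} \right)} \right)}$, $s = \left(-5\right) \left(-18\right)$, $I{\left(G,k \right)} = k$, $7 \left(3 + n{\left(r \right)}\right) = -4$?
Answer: $6960$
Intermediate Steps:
$n{\left(r \right)} = - \frac{25}{7}$ ($n{\left(r \right)} = -3 + \frac{1}{7} \left(-4\right) = -3 - \frac{4}{7} = - \frac{25}{7}$)
$s = 90$
$q{\left(C \right)} = -3$ ($q{\left(C \right)} = 3 \left(-1\right) = -3$)
$a \left(s + q{\left(-6 \right)}\right) = 80 \left(90 - 3\right) = 80 \cdot 87 = 6960$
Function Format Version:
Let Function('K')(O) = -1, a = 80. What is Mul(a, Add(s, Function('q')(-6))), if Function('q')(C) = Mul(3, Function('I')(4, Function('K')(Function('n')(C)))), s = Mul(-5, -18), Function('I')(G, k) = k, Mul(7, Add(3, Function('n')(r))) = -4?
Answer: 6960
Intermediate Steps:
Function('n')(r) = Rational(-25, 7) (Function('n')(r) = Add(-3, Mul(Rational(1, 7), -4)) = Add(-3, Rational(-4, 7)) = Rational(-25, 7))
s = 90
Function('q')(C) = -3 (Function('q')(C) = Mul(3, -1) = -3)
Mul(a, Add(s, Function('q')(-6))) = Mul(80, Add(90, -3)) = Mul(80, 87) = 6960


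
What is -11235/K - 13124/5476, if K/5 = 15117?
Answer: -17558340/6898391 ≈ -2.5453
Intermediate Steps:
K = 75585 (K = 5*15117 = 75585)
-11235/K - 13124/5476 = -11235/75585 - 13124/5476 = -11235*1/75585 - 13124*1/5476 = -749/5039 - 3281/1369 = -17558340/6898391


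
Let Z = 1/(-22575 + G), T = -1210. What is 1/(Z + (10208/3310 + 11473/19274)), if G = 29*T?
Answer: 367885054510/1353533153069 ≈ 0.27180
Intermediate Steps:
G = -35090 (G = 29*(-1210) = -35090)
Z = -1/57665 (Z = 1/(-22575 - 35090) = 1/(-57665) = -1/57665 ≈ -1.7342e-5)
1/(Z + (10208/3310 + 11473/19274)) = 1/(-1/57665 + (10208/3310 + 11473/19274)) = 1/(-1/57665 + (10208*(1/3310) + 11473*(1/19274))) = 1/(-1/57665 + (5104/1655 + 11473/19274)) = 1/(-1/57665 + 117362311/31898470) = 1/(1353533153069/367885054510) = 367885054510/1353533153069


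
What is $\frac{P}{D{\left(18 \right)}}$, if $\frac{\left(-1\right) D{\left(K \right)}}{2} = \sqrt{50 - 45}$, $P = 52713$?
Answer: $- \frac{52713 \sqrt{5}}{10} \approx -11787.0$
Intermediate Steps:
$D{\left(K \right)} = - 2 \sqrt{5}$ ($D{\left(K \right)} = - 2 \sqrt{50 - 45} = - 2 \sqrt{5}$)
$\frac{P}{D{\left(18 \right)}} = \frac{52713}{\left(-2\right) \sqrt{5}} = 52713 \left(- \frac{\sqrt{5}}{10}\right) = - \frac{52713 \sqrt{5}}{10}$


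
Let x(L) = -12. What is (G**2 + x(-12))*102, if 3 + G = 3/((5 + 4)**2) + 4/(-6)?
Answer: 29104/243 ≈ 119.77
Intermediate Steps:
G = -98/27 (G = -3 + (3/((5 + 4)**2) + 4/(-6)) = -3 + (3/(9**2) + 4*(-1/6)) = -3 + (3/81 - 2/3) = -3 + (3*(1/81) - 2/3) = -3 + (1/27 - 2/3) = -3 - 17/27 = -98/27 ≈ -3.6296)
(G**2 + x(-12))*102 = ((-98/27)**2 - 12)*102 = (9604/729 - 12)*102 = (856/729)*102 = 29104/243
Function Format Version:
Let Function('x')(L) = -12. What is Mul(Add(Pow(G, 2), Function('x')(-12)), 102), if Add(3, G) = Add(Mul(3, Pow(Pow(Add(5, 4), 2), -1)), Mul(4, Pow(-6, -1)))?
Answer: Rational(29104, 243) ≈ 119.77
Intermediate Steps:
G = Rational(-98, 27) (G = Add(-3, Add(Mul(3, Pow(Pow(Add(5, 4), 2), -1)), Mul(4, Pow(-6, -1)))) = Add(-3, Add(Mul(3, Pow(Pow(9, 2), -1)), Mul(4, Rational(-1, 6)))) = Add(-3, Add(Mul(3, Pow(81, -1)), Rational(-2, 3))) = Add(-3, Add(Mul(3, Rational(1, 81)), Rational(-2, 3))) = Add(-3, Add(Rational(1, 27), Rational(-2, 3))) = Add(-3, Rational(-17, 27)) = Rational(-98, 27) ≈ -3.6296)
Mul(Add(Pow(G, 2), Function('x')(-12)), 102) = Mul(Add(Pow(Rational(-98, 27), 2), -12), 102) = Mul(Add(Rational(9604, 729), -12), 102) = Mul(Rational(856, 729), 102) = Rational(29104, 243)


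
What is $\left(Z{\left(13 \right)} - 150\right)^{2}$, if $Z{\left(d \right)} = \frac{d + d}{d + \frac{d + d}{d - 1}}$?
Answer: $\frac{1077444}{49} \approx 21989.0$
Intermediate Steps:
$Z{\left(d \right)} = \frac{2 d}{d + \frac{2 d}{-1 + d}}$
$\left(Z{\left(13 \right)} - 150\right)^{2} = \left(\frac{2 \left(-1 + 13\right)}{1 + 13} - 150\right)^{2} = \left(2 \cdot \frac{1}{14} \cdot 12 - 150\right)^{2} = \left(\frac{12}{7} - 150\right)^{2} = \left(- \frac{1038}{7}\right)^{2} = \frac{1077444}{49}$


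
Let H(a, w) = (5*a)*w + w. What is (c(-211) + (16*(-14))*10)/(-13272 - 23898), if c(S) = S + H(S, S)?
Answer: -219943/37170 ≈ -5.9172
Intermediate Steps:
H(a, w) = w + 5*a*w (H(a, w) = 5*a*w + w = w + 5*a*w)
c(S) = S + S*(1 + 5*S)
(c(-211) + (16*(-14))*10)/(-13272 - 23898) = (-211*(2 + 5*(-211)) + (16*(-14))*10)/(-13272 - 23898) = (-211*(2 - 1055) - 224*10)/(-37170) = (-211*(-1053) - 2240)*(-1/37170) = (222183 - 2240)*(-1/37170) = 219943*(-1/37170) = -219943/37170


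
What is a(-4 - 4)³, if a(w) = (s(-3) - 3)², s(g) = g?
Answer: 46656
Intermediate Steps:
a(w) = 36 (a(w) = (-3 - 3)² = (-6)² = 36)
a(-4 - 4)³ = 36³ = 46656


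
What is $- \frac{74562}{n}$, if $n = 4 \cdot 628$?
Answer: $- \frac{37281}{1256} \approx -29.682$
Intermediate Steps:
$n = 2512$
$- \frac{74562}{n} = - \frac{74562}{2512} = \left(-74562\right) \frac{1}{2512} = - \frac{37281}{1256}$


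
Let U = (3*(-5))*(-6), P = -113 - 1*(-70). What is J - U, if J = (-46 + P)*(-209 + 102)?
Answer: 9433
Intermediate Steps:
P = -43 (P = -113 + 70 = -43)
J = 9523 (J = (-46 - 43)*(-209 + 102) = -89*(-107) = 9523)
U = 90 (U = -15*(-6) = 90)
J - U = 9523 - 1*90 = 9523 - 90 = 9433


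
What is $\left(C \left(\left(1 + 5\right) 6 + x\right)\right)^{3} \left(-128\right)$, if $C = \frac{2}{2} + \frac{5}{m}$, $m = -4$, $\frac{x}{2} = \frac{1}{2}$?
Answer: $101306$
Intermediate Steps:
$x = 1$ ($x = \frac{2}{2} = 2 \cdot \frac{1}{2} = 1$)
$C = - \frac{1}{4}$ ($C = \frac{2}{2} + \frac{5}{-4} = 2 \cdot \frac{1}{2} + 5 \left(- \frac{1}{4}\right) = 1 - \frac{5}{4} = - \frac{1}{4} \approx -0.25$)
$\left(C \left(\left(1 + 5\right) 6 + x\right)\right)^{3} \left(-128\right) = \left(- \frac{\left(1 + 5\right) 6 + 1}{4}\right)^{3} \left(-128\right) = \left(- \frac{6 \cdot 6 + 1}{4}\right)^{3} \left(-128\right) = \left(- \frac{36 + 1}{4}\right)^{3} \left(-128\right) = \left(\left(- \frac{1}{4}\right) 37\right)^{3} \left(-128\right) = \left(- \frac{37}{4}\right)^{3} \left(-128\right) = \left(- \frac{50653}{64}\right) \left(-128\right) = 101306$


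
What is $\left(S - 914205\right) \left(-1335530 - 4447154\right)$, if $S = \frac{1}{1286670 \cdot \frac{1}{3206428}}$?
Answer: $\frac{3401018922919297324}{643335} \approx 5.2865 \cdot 10^{12}$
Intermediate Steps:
$S = \frac{1603214}{643335}$ ($S = \frac{1}{1286670 \cdot \frac{1}{3206428}} = \frac{1}{\frac{643335}{1603214}} = \frac{1603214}{643335} \approx 2.492$)
$\left(S - 914205\right) \left(-1335530 - 4447154\right) = \left(\frac{1603214}{643335} - 914205\right) \left(-1335530 - 4447154\right) = \left(- \frac{588138470461}{643335}\right) \left(-5782684\right) = \frac{3401018922919297324}{643335}$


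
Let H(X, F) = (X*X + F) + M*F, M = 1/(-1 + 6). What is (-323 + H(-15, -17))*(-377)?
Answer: 223184/5 ≈ 44637.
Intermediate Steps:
M = 1/5 ≈ 0.20000
H(X, F) = X**2 + 6*F/5 (H(X, F) = (X*X + F) + F/5 = (X**2 + F) + F/5 = (F + X**2) + F/5 = X**2 + 6*F/5)
(-323 + H(-15, -17))*(-377) = (-323 + ((-15)**2 + (6/5)*(-17)))*(-377) = (-323 + (225 - 102/5))*(-377) = (-323 + 1023/5)*(-377) = -592/5*(-377) = 223184/5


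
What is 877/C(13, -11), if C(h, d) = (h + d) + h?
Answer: 877/15 ≈ 58.467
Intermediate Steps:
C(h, d) = d + 2*h (C(h, d) = (d + h) + h = d + 2*h)
877/C(13, -11) = 877/(-11 + 2*13) = 877/(-11 + 26) = 877/15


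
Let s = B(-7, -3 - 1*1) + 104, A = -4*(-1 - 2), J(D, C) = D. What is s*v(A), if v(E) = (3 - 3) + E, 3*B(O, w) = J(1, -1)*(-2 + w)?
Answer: 1224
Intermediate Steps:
B(O, w) = -⅔ + w/3 (B(O, w) = (1*(-2 + w))/3 = (-2 + w)/3 = -⅔ + w/3)
A = 12 (A = -4*(-3) = 12)
v(E) = E (v(E) = 0 + E = E)
s = 102 (s = (-⅔ + (-3 - 1*1)/3) + 104 = (-⅔ + (-3 - 1)/3) + 104 = (-⅔ + (⅓)*(-4)) + 104 = (-⅔ - 4/3) + 104 = -2 + 104 = 102)
s*v(A) = 102*12 = 1224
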